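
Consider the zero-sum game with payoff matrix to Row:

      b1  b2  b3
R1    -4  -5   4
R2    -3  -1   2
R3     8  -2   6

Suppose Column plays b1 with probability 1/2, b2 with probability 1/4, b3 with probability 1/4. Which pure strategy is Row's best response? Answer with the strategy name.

Expected payoff of R1: (1/2)·(-4) + (1/4)·(-5) + (1/4)·4 = -9/4.
Expected payoff of R2: (1/2)·(-3) + (1/4)·(-1) + (1/4)·2 = -5/4.
Expected payoff of R3: (1/2)·8 + (1/4)·(-2) + (1/4)·6 = 5.
The largest is 5, so Row's best response is R3.

R3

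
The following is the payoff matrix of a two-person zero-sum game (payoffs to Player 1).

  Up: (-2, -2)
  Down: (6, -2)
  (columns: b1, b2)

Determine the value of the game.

-2

Row minima: Up → -2, Down → -2; maximin = -2.
Column maxima: b1 → 6, b2 → -2; minimax = -2.
Since maximin = minimax = -2, there is a saddle point and the value is -2.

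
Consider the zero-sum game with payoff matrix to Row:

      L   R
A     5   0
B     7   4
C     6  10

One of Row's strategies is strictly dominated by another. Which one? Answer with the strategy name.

A

B gives a strictly higher payoff than A against every column: 7 > 5, 4 > 0.
So A is strictly dominated and Row never plays it.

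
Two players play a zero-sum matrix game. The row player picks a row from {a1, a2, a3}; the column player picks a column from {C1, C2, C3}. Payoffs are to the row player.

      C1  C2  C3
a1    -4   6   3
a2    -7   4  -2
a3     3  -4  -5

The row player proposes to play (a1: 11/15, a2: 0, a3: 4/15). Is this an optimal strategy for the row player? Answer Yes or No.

No

Against C1 this mix gives (11/15)·(-4) + (4/15)·3 = -32/15.
Against C2 this mix gives (11/15)·6 + (4/15)·(-4) = 10/3.
Against C3 this mix gives (11/15)·3 + (4/15)·(-5) = 13/15.
The column player will play C1, holding the row player to -32/15. Shifting weight toward the row that does better against C1 would raise this floor (the equalizing mix achieves -11/15 against both C1 and C3), so the proposed strategy is not optimal.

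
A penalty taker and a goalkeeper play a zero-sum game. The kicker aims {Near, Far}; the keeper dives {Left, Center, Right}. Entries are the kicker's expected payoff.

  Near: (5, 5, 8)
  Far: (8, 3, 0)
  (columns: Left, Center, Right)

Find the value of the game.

5

Row minima: Near → 5, Far → 0; maximin = 5.
Column maxima: Left → 8, Center → 5, Right → 8; minimax = 5.
Since maximin = minimax = 5, there is a saddle point and the value is 5.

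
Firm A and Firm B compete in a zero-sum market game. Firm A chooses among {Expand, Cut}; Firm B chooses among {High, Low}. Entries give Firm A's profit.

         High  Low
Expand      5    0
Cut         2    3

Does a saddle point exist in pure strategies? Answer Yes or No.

No

Row minima: Expand → 0, Cut → 2; maximin = 2.
Column maxima: High → 5, Low → 3; minimax = 3.
2 ≠ 3, so no pure-strategy equilibrium exists.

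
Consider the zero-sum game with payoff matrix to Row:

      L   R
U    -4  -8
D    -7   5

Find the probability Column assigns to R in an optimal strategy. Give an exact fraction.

Row minima: U → -8, D → -7; maximin = -7.
Column maxima: L → -4, R → 5; minimax = -4.
-7 ≠ -4, so there is no saddle point; optimal play is mixed.
Let Row play U with probability p. Expected payoff against L: (-4)p + (-7)(1−p) = 3p − 7; against R: (-8)p + 5(1−p) = −13p + 5.
Setting these equal: 3p − 7 = −13p + 5 ⇒ 16p = 12 ⇒ p = 3/4, and the value is (3)·(3/4) − 7 = -19/4.
For Column: with q = P(L), equating U's and D's payoffs gives 4q − 8 = −12q + 5 ⇒ q = 13/16.

3/16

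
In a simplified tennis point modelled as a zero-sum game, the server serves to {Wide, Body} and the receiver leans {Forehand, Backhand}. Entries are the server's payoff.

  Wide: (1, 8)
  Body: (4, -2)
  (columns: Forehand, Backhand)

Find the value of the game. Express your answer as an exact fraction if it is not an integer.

34/13

Row minima: Wide → 1, Body → -2; maximin = 1.
Column maxima: Forehand → 4, Backhand → 8; minimax = 4.
1 ≠ 4, so there is no saddle point; optimal play is mixed.
Let the server play Wide with probability p. Expected payoff against Forehand: 1p + 4(1−p) = −3p + 4; against Backhand: 8p + (-2)(1−p) = 10p − 2.
Setting these equal: −3p + 4 = 10p − 2 ⇒ −13p = -6 ⇒ p = 6/13, and the value is (-3)·(6/13) + 4 = 34/13.
For the receiver: with q = P(Forehand), equating Wide's and Body's payoffs gives −7q + 8 = 6q − 2 ⇒ q = 10/13.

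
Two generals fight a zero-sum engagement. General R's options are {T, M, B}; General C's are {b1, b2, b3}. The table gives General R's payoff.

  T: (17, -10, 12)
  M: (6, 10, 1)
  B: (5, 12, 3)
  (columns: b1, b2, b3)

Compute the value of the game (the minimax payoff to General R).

Row minima: T → -10, M → 1, B → 3; maximin = 3.
Column maxima: b1 → 17, b2 → 12, b3 → 12; minimax = 12.
3 ≠ 12, so there is no saddle point; optimal play is mixed.
b1 is strictly dominated by b3 (it gives General R strictly more in every row), so General C never plays it.
With b1 eliminated, M is strictly dominated by B (B gives General R strictly more in every remaining column), so General R never plays it.
On the remaining 2×2 (T, B vs b2, b3):
Let General R play T with probability p. Expected payoff against b2: (-10)p + 12(1−p) = −22p + 12; against b3: 12p + 3(1−p) = 9p + 3.
Setting these equal: −22p + 12 = 9p + 3 ⇒ −31p = -9 ⇒ p = 9/31, and the value is (-22)·(9/31) + 12 = 174/31.
For General C: with q = P(b2), equating T's and B's payoffs gives −22q + 12 = 9q + 3 ⇒ q = 9/31.

174/31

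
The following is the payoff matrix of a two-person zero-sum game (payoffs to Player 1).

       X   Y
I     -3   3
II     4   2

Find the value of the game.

Row minima: I → -3, II → 2; maximin = 2.
Column maxima: X → 4, Y → 3; minimax = 3.
2 ≠ 3, so there is no saddle point; optimal play is mixed.
Let Player 1 play I with probability p. Expected payoff against X: (-3)p + 4(1−p) = −7p + 4; against Y: 3p + 2(1−p) = p + 2.
Setting these equal: −7p + 4 = p + 2 ⇒ −8p = -2 ⇒ p = 1/4, and the value is (-7)·(1/4) + 4 = 9/4.
For Player 2: with q = P(X), equating I's and II's payoffs gives −6q + 3 = 2q + 2 ⇒ q = 1/8.

9/4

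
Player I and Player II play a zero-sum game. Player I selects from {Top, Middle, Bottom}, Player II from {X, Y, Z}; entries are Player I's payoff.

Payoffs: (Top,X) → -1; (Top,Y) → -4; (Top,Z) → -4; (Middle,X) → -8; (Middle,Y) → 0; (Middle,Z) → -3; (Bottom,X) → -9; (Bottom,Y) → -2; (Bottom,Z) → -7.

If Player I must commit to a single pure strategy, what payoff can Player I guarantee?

-4

Row minima: Top → -4, Middle → -8, Bottom → -9.
The best of these is -4.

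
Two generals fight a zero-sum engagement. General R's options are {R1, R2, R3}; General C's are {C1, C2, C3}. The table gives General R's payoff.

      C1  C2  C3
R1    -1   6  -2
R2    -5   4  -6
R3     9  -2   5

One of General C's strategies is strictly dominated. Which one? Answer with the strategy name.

C1

C3 holds General R's payoff strictly below C1 in every row: -2 < -1, -6 < -5, 5 < 9.
So C1 is strictly dominated for General C.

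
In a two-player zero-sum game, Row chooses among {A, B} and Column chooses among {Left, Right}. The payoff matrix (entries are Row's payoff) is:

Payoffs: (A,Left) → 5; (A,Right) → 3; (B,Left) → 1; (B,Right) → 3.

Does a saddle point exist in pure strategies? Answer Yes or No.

Yes

Row minima: A → 3, B → 1; maximin = 3.
Column maxima: Left → 5, Right → 3; minimax = 3.
maximin = minimax = 3, so a saddle point exists.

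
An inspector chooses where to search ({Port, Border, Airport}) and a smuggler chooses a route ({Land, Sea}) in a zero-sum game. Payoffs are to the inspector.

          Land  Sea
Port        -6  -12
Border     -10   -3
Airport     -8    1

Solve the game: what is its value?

Row minima: Port → -12, Border → -10, Airport → -8; maximin = -8.
Column maxima: Land → -6, Sea → 1; minimax = -6.
-8 ≠ -6, so there is no saddle point; optimal play is mixed.
Border is strictly dominated by Airport, so the inspector never plays it.
On the remaining 2×2 (Port, Airport vs Land, Sea):
Let the inspector play Port with probability p. Expected payoff against Land: (-6)p + (-8)(1−p) = 2p − 8; against Sea: (-12)p + 1(1−p) = −13p + 1.
Setting these equal: 2p − 8 = −13p + 1 ⇒ 15p = 9 ⇒ p = 3/5, and the value is (2)·(3/5) − 8 = -34/5.
For the smuggler: with q = P(Land), equating Port's and Airport's payoffs gives 6q − 12 = −9q + 1 ⇒ q = 13/15.

-34/5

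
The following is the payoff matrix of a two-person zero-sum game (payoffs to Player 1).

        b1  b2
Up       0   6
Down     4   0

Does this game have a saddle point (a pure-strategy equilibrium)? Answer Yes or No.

Row minima: Up → 0, Down → 0; maximin = 0.
Column maxima: b1 → 4, b2 → 6; minimax = 4.
0 ≠ 4, so no pure-strategy equilibrium exists.

No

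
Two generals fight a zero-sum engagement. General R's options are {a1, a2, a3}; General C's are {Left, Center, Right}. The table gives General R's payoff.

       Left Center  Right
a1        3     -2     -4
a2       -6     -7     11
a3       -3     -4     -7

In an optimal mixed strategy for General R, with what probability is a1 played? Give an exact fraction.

9/10

Row minima: a1 → -4, a2 → -7, a3 → -7; maximin = -4.
Column maxima: Left → 3, Center → -2, Right → 11; minimax = -2.
-4 ≠ -2, so there is no saddle point; optimal play is mixed.
a3 is strictly dominated by a1, so General R never plays it.
Left is strictly dominated by Center (it gives General R strictly more in every row), so General C never plays it.
On the remaining 2×2 (a1, a2 vs Center, Right):
Let General R play a1 with probability p. Expected payoff against Center: (-2)p + (-7)(1−p) = 5p − 7; against Right: (-4)p + 11(1−p) = −15p + 11.
Setting these equal: 5p − 7 = −15p + 11 ⇒ 20p = 18 ⇒ p = 9/10, and the value is (5)·(9/10) − 7 = -5/2.
For General C: with q = P(Center), equating a1's and a2's payoffs gives 2q − 4 = −18q + 11 ⇒ q = 3/4.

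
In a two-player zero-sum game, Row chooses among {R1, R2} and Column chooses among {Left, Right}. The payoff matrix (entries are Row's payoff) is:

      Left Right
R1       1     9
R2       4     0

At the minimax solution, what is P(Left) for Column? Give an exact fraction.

Row minima: R1 → 1, R2 → 0; maximin = 1.
Column maxima: Left → 4, Right → 9; minimax = 4.
1 ≠ 4, so there is no saddle point; optimal play is mixed.
Let Row play R1 with probability p. Expected payoff against Left: 1p + 4(1−p) = −3p + 4; against Right: 9p + 0(1−p) = 9p.
Setting these equal: −3p + 4 = 9p ⇒ −12p = -4 ⇒ p = 1/3, and the value is (-3)·(1/3) + 4 = 3.
For Column: with q = P(Left), equating R1's and R2's payoffs gives −8q + 9 = 4q ⇒ q = 3/4.

3/4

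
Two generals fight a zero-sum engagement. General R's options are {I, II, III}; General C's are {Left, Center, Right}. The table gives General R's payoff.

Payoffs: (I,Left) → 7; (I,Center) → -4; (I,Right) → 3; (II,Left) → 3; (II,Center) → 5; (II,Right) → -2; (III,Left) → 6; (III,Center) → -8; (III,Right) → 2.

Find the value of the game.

Row minima: I → -4, II → -2, III → -8; maximin = -2.
Column maxima: Left → 7, Center → 5, Right → 3; minimax = 3.
-2 ≠ 3, so there is no saddle point; optimal play is mixed.
III is strictly dominated by I, so General R never plays it.
Left is strictly dominated by Right (it gives General R strictly more in every row), so General C never plays it.
On the remaining 2×2 (I, II vs Center, Right):
Let General R play I with probability p. Expected payoff against Center: (-4)p + 5(1−p) = −9p + 5; against Right: 3p + (-2)(1−p) = 5p − 2.
Setting these equal: −9p + 5 = 5p − 2 ⇒ −14p = -7 ⇒ p = 1/2, and the value is (-9)·(1/2) + 5 = 1/2.
For General C: with q = P(Center), equating I's and II's payoffs gives −7q + 3 = 7q − 2 ⇒ q = 5/14.

1/2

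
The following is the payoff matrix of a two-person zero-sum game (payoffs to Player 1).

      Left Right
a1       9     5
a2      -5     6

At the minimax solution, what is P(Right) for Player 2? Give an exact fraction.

14/15

Row minima: a1 → 5, a2 → -5; maximin = 5.
Column maxima: Left → 9, Right → 6; minimax = 6.
5 ≠ 6, so there is no saddle point; optimal play is mixed.
Let Player 1 play a1 with probability p. Expected payoff against Left: 9p + (-5)(1−p) = 14p − 5; against Right: 5p + 6(1−p) = −p + 6.
Setting these equal: 14p − 5 = −p + 6 ⇒ 15p = 11 ⇒ p = 11/15, and the value is (14)·(11/15) − 5 = 79/15.
For Player 2: with q = P(Left), equating a1's and a2's payoffs gives 4q + 5 = −11q + 6 ⇒ q = 1/15.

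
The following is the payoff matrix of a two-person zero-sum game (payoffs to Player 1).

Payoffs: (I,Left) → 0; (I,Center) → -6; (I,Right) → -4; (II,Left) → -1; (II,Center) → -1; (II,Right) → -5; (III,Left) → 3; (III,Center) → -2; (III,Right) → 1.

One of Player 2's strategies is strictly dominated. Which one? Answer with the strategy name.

Left

Right holds Player 1's payoff strictly below Left in every row: -4 < 0, -5 < -1, 1 < 3.
So Left is strictly dominated for Player 2.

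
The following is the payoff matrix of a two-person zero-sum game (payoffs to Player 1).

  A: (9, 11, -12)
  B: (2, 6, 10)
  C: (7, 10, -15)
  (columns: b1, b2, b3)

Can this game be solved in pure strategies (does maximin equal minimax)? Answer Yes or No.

No

Row minima: A → -12, B → 2, C → -15; maximin = 2.
Column maxima: b1 → 9, b2 → 11, b3 → 10; minimax = 9.
2 ≠ 9, so no pure-strategy equilibrium exists.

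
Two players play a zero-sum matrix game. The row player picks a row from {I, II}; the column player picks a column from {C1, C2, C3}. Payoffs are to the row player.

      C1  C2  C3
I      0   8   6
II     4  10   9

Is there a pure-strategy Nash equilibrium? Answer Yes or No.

Row minima: I → 0, II → 4; maximin = 4.
Column maxima: C1 → 4, C2 → 10, C3 → 9; minimax = 4.
maximin = minimax = 4, so a saddle point exists.

Yes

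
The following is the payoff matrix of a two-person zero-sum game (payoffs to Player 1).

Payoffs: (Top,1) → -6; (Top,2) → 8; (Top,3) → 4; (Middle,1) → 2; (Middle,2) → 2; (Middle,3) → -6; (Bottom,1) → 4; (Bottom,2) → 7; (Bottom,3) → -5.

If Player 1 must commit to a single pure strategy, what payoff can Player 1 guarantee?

-5

Row minima: Top → -6, Middle → -6, Bottom → -5.
The best of these is -5.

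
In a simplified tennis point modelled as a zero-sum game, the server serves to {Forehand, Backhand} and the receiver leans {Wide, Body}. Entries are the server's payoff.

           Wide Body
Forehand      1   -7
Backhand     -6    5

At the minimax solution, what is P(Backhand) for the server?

Row minima: Forehand → -7, Backhand → -6; maximin = -6.
Column maxima: Wide → 1, Body → 5; minimax = 1.
-6 ≠ 1, so there is no saddle point; optimal play is mixed.
Let the server play Forehand with probability p. Expected payoff against Wide: 1p + (-6)(1−p) = 7p − 6; against Body: (-7)p + 5(1−p) = −12p + 5.
Setting these equal: 7p − 6 = −12p + 5 ⇒ 19p = 11 ⇒ p = 11/19, and the value is (7)·(11/19) − 6 = -37/19.
For the receiver: with q = P(Wide), equating Forehand's and Backhand's payoffs gives 8q − 7 = −11q + 5 ⇒ q = 12/19.

8/19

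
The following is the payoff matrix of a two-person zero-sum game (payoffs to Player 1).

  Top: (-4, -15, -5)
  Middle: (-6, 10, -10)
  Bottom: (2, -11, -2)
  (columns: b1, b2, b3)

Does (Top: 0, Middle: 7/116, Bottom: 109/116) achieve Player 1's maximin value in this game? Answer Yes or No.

No

Against b1 this mix gives (7/116)·(-6) + (109/116)·2 = 44/29.
Against b2 this mix gives (7/116)·10 + (109/116)·(-11) = -1129/116.
Against b3 this mix gives (7/116)·(-10) + (109/116)·(-2) = -72/29.
Player 2 will play b2, holding Player 1 to -1129/116. Shifting weight toward the row that does better against b2 would raise this floor (the equalizing mix achieves -130/29 against both b2 and b3), so the proposed strategy is not optimal.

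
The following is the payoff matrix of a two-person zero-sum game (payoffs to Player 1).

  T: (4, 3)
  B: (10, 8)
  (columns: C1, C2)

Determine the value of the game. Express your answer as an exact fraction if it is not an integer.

Row minima: T → 3, B → 8; maximin = 8.
Column maxima: C1 → 10, C2 → 8; minimax = 8.
Since maximin = minimax = 8, there is a saddle point and the value is 8.

8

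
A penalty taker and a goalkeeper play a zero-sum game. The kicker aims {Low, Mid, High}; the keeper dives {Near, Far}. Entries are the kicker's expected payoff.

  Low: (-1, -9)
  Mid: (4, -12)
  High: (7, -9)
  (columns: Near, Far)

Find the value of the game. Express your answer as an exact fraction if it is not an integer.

-9

Row minima: Low → -9, Mid → -12, High → -9; maximin = -9.
Column maxima: Near → 7, Far → -9; minimax = -9.
Since maximin = minimax = -9, there is a saddle point and the value is -9.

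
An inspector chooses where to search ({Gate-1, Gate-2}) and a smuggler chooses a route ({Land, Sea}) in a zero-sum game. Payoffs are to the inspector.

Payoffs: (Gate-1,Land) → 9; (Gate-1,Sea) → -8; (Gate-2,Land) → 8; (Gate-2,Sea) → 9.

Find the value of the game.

Row minima: Gate-1 → -8, Gate-2 → 8; maximin = 8.
Column maxima: Land → 9, Sea → 9; minimax = 9.
8 ≠ 9, so there is no saddle point; optimal play is mixed.
Let the inspector play Gate-1 with probability p. Expected payoff against Land: 9p + 8(1−p) = p + 8; against Sea: (-8)p + 9(1−p) = −17p + 9.
Setting these equal: p + 8 = −17p + 9 ⇒ 18p = 1 ⇒ p = 1/18, and the value is (1)·(1/18) + 8 = 145/18.
For the smuggler: with q = P(Land), equating Gate-1's and Gate-2's payoffs gives 17q − 8 = −q + 9 ⇒ q = 17/18.

145/18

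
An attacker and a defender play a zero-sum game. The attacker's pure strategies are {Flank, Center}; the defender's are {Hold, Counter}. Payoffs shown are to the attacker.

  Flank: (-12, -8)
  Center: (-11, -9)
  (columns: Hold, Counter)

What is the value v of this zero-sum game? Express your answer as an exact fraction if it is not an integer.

-11

Row minima: Flank → -12, Center → -11; maximin = -11.
Column maxima: Hold → -11, Counter → -8; minimax = -11.
Since maximin = minimax = -11, there is a saddle point and the value is -11.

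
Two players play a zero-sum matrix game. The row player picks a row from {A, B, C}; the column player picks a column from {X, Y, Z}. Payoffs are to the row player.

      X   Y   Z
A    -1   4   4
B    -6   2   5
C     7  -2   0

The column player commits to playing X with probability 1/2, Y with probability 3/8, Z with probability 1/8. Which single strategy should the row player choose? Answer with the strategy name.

Expected payoff of A: (1/2)·(-1) + (3/8)·4 + (1/8)·4 = 3/2.
Expected payoff of B: (1/2)·(-6) + (3/8)·2 + (1/8)·5 = -13/8.
Expected payoff of C: (1/2)·7 + (3/8)·(-2) + (1/8)·0 = 11/4.
The largest is 11/4, so the row player's best response is C.

C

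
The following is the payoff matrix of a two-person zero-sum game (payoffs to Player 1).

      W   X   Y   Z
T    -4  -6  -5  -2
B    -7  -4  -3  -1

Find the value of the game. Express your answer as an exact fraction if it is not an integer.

Row minima: T → -6, B → -7; maximin = -6.
Column maxima: W → -4, X → -4, Y → -3, Z → -1; minimax = -4.
-6 ≠ -4, so there is no saddle point; optimal play is mixed.
Y is strictly dominated by X (it gives Player 1 strictly more in every row), so Player 2 never plays it.
Z is strictly dominated by W (it gives Player 1 strictly more in every row), so Player 2 never plays it.
On the remaining 2×2 (T, B vs W, X):
Let Player 1 play T with probability p. Expected payoff against W: (-4)p + (-7)(1−p) = 3p − 7; against X: (-6)p + (-4)(1−p) = −2p − 4.
Setting these equal: 3p − 7 = −2p − 4 ⇒ 5p = 3 ⇒ p = 3/5, and the value is (3)·(3/5) − 7 = -26/5.
For Player 2: with q = P(W), equating T's and B's payoffs gives 2q − 6 = −3q − 4 ⇒ q = 2/5.

-26/5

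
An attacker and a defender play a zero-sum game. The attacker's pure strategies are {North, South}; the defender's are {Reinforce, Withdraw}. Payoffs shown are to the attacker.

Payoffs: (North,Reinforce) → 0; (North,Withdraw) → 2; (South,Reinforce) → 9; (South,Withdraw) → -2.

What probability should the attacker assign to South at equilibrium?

2/13

Row minima: North → 0, South → -2; maximin = 0.
Column maxima: Reinforce → 9, Withdraw → 2; minimax = 2.
0 ≠ 2, so there is no saddle point; optimal play is mixed.
Let the attacker play North with probability p. Expected payoff against Reinforce: 0p + 9(1−p) = −9p + 9; against Withdraw: 2p + (-2)(1−p) = 4p − 2.
Setting these equal: −9p + 9 = 4p − 2 ⇒ −13p = -11 ⇒ p = 11/13, and the value is (-9)·(11/13) + 9 = 18/13.
For the defender: with q = P(Reinforce), equating North's and South's payoffs gives −2q + 2 = 11q − 2 ⇒ q = 4/13.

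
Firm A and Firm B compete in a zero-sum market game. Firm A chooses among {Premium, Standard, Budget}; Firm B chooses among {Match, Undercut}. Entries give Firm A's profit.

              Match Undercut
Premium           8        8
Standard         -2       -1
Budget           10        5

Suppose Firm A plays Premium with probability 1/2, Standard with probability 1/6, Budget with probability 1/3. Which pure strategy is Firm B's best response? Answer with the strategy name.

Undercut

If Firm B plays Match, Firm A's expected payoff is (1/2)·8 + (1/6)·(-2) + (1/3)·10 = 7.
If Firm B plays Undercut, Firm A's expected payoff is (1/2)·8 + (1/6)·(-1) + (1/3)·5 = 11/2.
Firm B minimizes Firm A's payoff; the smallest is 11/2, so the best response is Undercut.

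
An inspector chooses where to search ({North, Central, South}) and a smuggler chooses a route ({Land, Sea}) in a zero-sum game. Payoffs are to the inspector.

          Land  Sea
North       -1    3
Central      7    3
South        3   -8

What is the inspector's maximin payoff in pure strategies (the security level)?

3

Row minima: North → -1, Central → 3, South → -8.
The best of these is 3.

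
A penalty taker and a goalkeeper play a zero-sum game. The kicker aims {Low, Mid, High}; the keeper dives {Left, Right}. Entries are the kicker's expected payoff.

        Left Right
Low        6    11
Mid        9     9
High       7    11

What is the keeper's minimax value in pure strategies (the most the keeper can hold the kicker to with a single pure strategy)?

Column maxima: Left → 9, Right → 11.
The smallest of these is 9.

9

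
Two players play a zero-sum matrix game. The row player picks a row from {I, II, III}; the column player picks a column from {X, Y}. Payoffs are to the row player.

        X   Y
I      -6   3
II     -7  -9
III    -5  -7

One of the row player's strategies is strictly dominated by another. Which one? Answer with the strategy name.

I gives a strictly higher payoff than II against every column: -6 > -7, 3 > -9.
So II is strictly dominated and the row player never plays it.

II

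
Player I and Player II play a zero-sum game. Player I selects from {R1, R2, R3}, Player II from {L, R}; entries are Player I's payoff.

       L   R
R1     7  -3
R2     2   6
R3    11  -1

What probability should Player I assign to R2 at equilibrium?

3/4

Row minima: R1 → -3, R2 → 2, R3 → -1; maximin = 2.
Column maxima: L → 11, R → 6; minimax = 6.
2 ≠ 6, so there is no saddle point; optimal play is mixed.
R1 is strictly dominated by R3, so Player I never plays it.
On the remaining 2×2 (R2, R3 vs L, R):
Let Player I play R2 with probability p. Expected payoff against L: 2p + 11(1−p) = −9p + 11; against R: 6p + (-1)(1−p) = 7p − 1.
Setting these equal: −9p + 11 = 7p − 1 ⇒ −16p = -12 ⇒ p = 3/4, and the value is (-9)·(3/4) + 11 = 17/4.
For Player II: with q = P(L), equating R2's and R3's payoffs gives −4q + 6 = 12q − 1 ⇒ q = 7/16.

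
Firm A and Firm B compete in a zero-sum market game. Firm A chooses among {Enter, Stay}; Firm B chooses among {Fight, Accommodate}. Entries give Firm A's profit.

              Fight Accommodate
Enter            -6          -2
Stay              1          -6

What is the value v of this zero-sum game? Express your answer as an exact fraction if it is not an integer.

-38/11

Row minima: Enter → -6, Stay → -6; maximin = -6.
Column maxima: Fight → 1, Accommodate → -2; minimax = -2.
-6 ≠ -2, so there is no saddle point; optimal play is mixed.
Let Firm A play Enter with probability p. Expected payoff against Fight: (-6)p + 1(1−p) = −7p + 1; against Accommodate: (-2)p + (-6)(1−p) = 4p − 6.
Setting these equal: −7p + 1 = 4p − 6 ⇒ −11p = -7 ⇒ p = 7/11, and the value is (-7)·(7/11) + 1 = -38/11.
For Firm B: with q = P(Fight), equating Enter's and Stay's payoffs gives −4q − 2 = 7q − 6 ⇒ q = 4/11.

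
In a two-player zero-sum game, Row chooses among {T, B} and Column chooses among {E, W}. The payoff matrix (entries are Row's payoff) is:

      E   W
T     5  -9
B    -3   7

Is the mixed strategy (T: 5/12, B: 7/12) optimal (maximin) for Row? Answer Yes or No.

Yes

Against E this mix gives (5/12)·5 + (7/12)·(-3) = 1/3.
Against W this mix gives (5/12)·(-9) + (7/12)·7 = 1/3.
All of Column's active replies (E, W) yield 1/3, and no column does worse for Row. The mix makes Column indifferent and guarantees 1/3, so it is optimal.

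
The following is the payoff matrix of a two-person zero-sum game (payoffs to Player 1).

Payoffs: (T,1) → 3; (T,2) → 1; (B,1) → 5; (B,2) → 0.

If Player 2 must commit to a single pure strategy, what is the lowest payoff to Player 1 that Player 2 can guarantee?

Column maxima: 1 → 5, 2 → 1.
The smallest of these is 1.

1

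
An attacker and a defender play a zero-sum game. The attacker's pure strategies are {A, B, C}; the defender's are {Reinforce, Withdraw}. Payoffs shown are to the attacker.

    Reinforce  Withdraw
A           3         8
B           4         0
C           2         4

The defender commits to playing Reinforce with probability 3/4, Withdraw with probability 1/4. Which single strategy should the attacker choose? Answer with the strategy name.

A

Expected payoff of A: (3/4)·3 + (1/4)·8 = 17/4.
Expected payoff of B: (3/4)·4 + (1/4)·0 = 3.
Expected payoff of C: (3/4)·2 + (1/4)·4 = 5/2.
The largest is 17/4, so the attacker's best response is A.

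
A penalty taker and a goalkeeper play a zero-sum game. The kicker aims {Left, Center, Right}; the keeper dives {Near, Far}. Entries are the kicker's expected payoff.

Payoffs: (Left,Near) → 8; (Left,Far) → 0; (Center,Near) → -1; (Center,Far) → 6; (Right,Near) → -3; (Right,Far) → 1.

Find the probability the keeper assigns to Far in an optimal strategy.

Row minima: Left → 0, Center → -1, Right → -3; maximin = 0.
Column maxima: Near → 8, Far → 6; minimax = 6.
0 ≠ 6, so there is no saddle point; optimal play is mixed.
Right is strictly dominated by Center, so the kicker never plays it.
On the remaining 2×2 (Left, Center vs Near, Far):
Let the kicker play Left with probability p. Expected payoff against Near: 8p + (-1)(1−p) = 9p − 1; against Far: 0p + 6(1−p) = −6p + 6.
Setting these equal: 9p − 1 = −6p + 6 ⇒ 15p = 7 ⇒ p = 7/15, and the value is (9)·(7/15) − 1 = 16/5.
For the keeper: with q = P(Near), equating Left's and Center's payoffs gives 8q = −7q + 6 ⇒ q = 2/5.

3/5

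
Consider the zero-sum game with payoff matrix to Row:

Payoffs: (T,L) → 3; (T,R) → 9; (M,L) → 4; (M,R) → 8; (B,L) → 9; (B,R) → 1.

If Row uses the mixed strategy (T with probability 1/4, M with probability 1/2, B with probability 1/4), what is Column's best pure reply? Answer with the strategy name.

L

If Column plays L, Row's expected payoff is (1/4)·3 + (1/2)·4 + (1/4)·9 = 5.
If Column plays R, Row's expected payoff is (1/4)·9 + (1/2)·8 + (1/4)·1 = 13/2.
Column minimizes Row's payoff; the smallest is 5, so the best response is L.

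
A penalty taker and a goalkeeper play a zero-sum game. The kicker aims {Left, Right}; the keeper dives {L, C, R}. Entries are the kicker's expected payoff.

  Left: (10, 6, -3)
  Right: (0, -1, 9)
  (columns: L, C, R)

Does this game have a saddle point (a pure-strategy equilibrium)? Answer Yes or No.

No

Row minima: Left → -3, Right → -1; maximin = -1.
Column maxima: L → 10, C → 6, R → 9; minimax = 6.
-1 ≠ 6, so no pure-strategy equilibrium exists.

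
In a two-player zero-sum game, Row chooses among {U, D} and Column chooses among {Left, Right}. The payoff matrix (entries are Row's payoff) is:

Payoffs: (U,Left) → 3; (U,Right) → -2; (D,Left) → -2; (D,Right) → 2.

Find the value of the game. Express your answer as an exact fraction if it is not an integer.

Row minima: U → -2, D → -2; maximin = -2.
Column maxima: Left → 3, Right → 2; minimax = 2.
-2 ≠ 2, so there is no saddle point; optimal play is mixed.
Let Row play U with probability p. Expected payoff against Left: 3p + (-2)(1−p) = 5p − 2; against Right: (-2)p + 2(1−p) = −4p + 2.
Setting these equal: 5p − 2 = −4p + 2 ⇒ 9p = 4 ⇒ p = 4/9, and the value is (5)·(4/9) − 2 = 2/9.
For Column: with q = P(Left), equating U's and D's payoffs gives 5q − 2 = −4q + 2 ⇒ q = 4/9.

2/9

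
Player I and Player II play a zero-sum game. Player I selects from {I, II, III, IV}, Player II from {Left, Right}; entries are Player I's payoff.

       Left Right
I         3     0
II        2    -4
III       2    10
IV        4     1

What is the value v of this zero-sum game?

38/11

Row minima: I → 0, II → -4, III → 2, IV → 1; maximin = 2.
Column maxima: Left → 4, Right → 10; minimax = 4.
2 ≠ 4, so there is no saddle point; optimal play is mixed.
I is strictly dominated by IV, so Player I never plays it.
II is strictly dominated by IV, so Player I never plays it.
On the remaining 2×2 (III, IV vs Left, Right):
Let Player I play III with probability p. Expected payoff against Left: 2p + 4(1−p) = −2p + 4; against Right: 10p + 1(1−p) = 9p + 1.
Setting these equal: −2p + 4 = 9p + 1 ⇒ −11p = -3 ⇒ p = 3/11, and the value is (-2)·(3/11) + 4 = 38/11.
For Player II: with q = P(Left), equating III's and IV's payoffs gives −8q + 10 = 3q + 1 ⇒ q = 9/11.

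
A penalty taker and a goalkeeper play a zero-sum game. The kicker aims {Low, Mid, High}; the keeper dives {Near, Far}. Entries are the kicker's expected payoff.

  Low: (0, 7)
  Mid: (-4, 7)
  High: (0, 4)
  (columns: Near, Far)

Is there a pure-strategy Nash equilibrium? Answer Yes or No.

Yes

Row minima: Low → 0, Mid → -4, High → 0; maximin = 0.
Column maxima: Near → 0, Far → 7; minimax = 0.
maximin = minimax = 0, so a saddle point exists.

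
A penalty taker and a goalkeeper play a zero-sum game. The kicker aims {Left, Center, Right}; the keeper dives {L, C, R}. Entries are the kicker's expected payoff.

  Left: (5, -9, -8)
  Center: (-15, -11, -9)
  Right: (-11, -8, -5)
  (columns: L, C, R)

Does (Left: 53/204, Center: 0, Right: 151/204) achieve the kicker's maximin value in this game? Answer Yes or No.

Against L this mix gives (53/204)·5 + (151/204)·(-11) = -349/51.
Against C this mix gives (53/204)·(-9) + (151/204)·(-8) = -1685/204.
Against R this mix gives (53/204)·(-8) + (151/204)·(-5) = -393/68.
The keeper will play C, holding the kicker to -1685/204. Shifting weight toward the row that does better against C would raise this floor (the equalizing mix achieves -139/17 against both C and L), so the proposed strategy is not optimal.

No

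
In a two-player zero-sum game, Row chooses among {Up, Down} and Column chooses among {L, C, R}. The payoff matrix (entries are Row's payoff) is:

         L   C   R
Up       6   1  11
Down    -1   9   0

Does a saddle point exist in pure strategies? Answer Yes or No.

No

Row minima: Up → 1, Down → -1; maximin = 1.
Column maxima: L → 6, C → 9, R → 11; minimax = 6.
1 ≠ 6, so no pure-strategy equilibrium exists.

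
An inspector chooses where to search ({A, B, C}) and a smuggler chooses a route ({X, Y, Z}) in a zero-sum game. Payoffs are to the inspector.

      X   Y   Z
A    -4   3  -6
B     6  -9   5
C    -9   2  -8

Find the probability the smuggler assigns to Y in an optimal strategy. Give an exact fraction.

Row minima: A → -6, B → -9, C → -9; maximin = -6.
Column maxima: X → 6, Y → 3, Z → 5; minimax = 3.
-6 ≠ 3, so there is no saddle point; optimal play is mixed.
C is strictly dominated by A, so the inspector never plays it.
With C eliminated, X is strictly dominated by Z (it gives the inspector strictly more in every remaining row), so the smuggler never plays it.
On the remaining 2×2 (A, B vs Y, Z):
Let the inspector play A with probability p. Expected payoff against Y: 3p + (-9)(1−p) = 12p − 9; against Z: (-6)p + 5(1−p) = −11p + 5.
Setting these equal: 12p − 9 = −11p + 5 ⇒ 23p = 14 ⇒ p = 14/23, and the value is (12)·(14/23) − 9 = -39/23.
For the smuggler: with q = P(Y), equating A's and B's payoffs gives 9q − 6 = −14q + 5 ⇒ q = 11/23.

11/23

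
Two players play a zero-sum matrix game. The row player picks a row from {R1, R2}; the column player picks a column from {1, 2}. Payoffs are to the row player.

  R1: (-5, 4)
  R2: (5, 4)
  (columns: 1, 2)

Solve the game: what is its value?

Row minima: R1 → -5, R2 → 4; maximin = 4.
Column maxima: 1 → 5, 2 → 4; minimax = 4.
Since maximin = minimax = 4, there is a saddle point and the value is 4.

4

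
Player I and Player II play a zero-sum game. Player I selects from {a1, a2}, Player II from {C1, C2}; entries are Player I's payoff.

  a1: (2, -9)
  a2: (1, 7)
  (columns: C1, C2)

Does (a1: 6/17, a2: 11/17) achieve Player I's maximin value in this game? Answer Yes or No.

Against C1 this mix gives (6/17)·2 + (11/17)·1 = 23/17.
Against C2 this mix gives (6/17)·(-9) + (11/17)·7 = 23/17.
All of Player II's active replies (C1, C2) yield 23/17, and no column does worse for Player I. The mix makes Player II indifferent and guarantees 23/17, so it is optimal.

Yes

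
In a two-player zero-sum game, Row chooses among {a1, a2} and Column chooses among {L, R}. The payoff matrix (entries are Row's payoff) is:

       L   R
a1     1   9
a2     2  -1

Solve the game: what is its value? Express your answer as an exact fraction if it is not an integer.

19/11

Row minima: a1 → 1, a2 → -1; maximin = 1.
Column maxima: L → 2, R → 9; minimax = 2.
1 ≠ 2, so there is no saddle point; optimal play is mixed.
Let Row play a1 with probability p. Expected payoff against L: 1p + 2(1−p) = −p + 2; against R: 9p + (-1)(1−p) = 10p − 1.
Setting these equal: −p + 2 = 10p − 1 ⇒ −11p = -3 ⇒ p = 3/11, and the value is (-1)·(3/11) + 2 = 19/11.
For Column: with q = P(L), equating a1's and a2's payoffs gives −8q + 9 = 3q − 1 ⇒ q = 10/11.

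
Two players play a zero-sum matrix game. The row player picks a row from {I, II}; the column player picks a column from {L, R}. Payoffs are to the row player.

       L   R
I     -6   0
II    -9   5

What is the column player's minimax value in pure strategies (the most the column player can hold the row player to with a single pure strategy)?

Column maxima: L → -6, R → 5.
The smallest of these is -6.

-6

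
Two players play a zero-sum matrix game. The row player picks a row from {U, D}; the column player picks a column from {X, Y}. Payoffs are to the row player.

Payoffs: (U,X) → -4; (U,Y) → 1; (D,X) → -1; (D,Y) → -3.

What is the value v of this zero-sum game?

Row minima: U → -4, D → -3; maximin = -3.
Column maxima: X → -1, Y → 1; minimax = -1.
-3 ≠ -1, so there is no saddle point; optimal play is mixed.
Let the row player play U with probability p. Expected payoff against X: (-4)p + (-1)(1−p) = −3p − 1; against Y: 1p + (-3)(1−p) = 4p − 3.
Setting these equal: −3p − 1 = 4p − 3 ⇒ −7p = -2 ⇒ p = 2/7, and the value is (-3)·(2/7) − 1 = -13/7.
For the column player: with q = P(X), equating U's and D's payoffs gives −5q + 1 = 2q − 3 ⇒ q = 4/7.

-13/7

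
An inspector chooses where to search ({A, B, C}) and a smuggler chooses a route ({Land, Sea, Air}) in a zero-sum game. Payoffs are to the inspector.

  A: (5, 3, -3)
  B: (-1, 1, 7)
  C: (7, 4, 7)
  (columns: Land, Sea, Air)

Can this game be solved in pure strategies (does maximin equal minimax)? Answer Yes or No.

Yes

Row minima: A → -3, B → -1, C → 4; maximin = 4.
Column maxima: Land → 7, Sea → 4, Air → 7; minimax = 4.
maximin = minimax = 4, so a saddle point exists.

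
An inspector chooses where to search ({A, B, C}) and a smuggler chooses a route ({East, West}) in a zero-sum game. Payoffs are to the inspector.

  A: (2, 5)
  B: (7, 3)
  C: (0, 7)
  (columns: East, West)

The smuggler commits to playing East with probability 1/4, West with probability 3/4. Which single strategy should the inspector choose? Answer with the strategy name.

C

Expected payoff of A: (1/4)·2 + (3/4)·5 = 17/4.
Expected payoff of B: (1/4)·7 + (3/4)·3 = 4.
Expected payoff of C: (1/4)·0 + (3/4)·7 = 21/4.
The largest is 21/4, so the inspector's best response is C.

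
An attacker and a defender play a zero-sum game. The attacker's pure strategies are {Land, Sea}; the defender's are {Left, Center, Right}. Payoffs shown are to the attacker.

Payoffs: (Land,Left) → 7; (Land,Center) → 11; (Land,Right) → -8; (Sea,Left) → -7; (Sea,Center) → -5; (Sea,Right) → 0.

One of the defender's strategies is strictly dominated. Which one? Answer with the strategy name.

Left holds the attacker's payoff strictly below Center in every row: 7 < 11, -7 < -5.
So Center is strictly dominated for the defender.

Center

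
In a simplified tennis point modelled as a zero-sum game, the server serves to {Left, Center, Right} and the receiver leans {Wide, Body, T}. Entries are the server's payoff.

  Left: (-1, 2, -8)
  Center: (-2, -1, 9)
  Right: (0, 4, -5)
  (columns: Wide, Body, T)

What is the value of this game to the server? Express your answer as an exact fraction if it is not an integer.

Row minima: Left → -8, Center → -2, Right → -5; maximin = -2.
Column maxima: Wide → 0, Body → 4, T → 9; minimax = 0.
-2 ≠ 0, so there is no saddle point; optimal play is mixed.
Left is strictly dominated by Right, so the server never plays it.
Body is strictly dominated by Wide (it gives the server strictly more in every row), so the receiver never plays it.
On the remaining 2×2 (Center, Right vs Wide, T):
Let the server play Center with probability p. Expected payoff against Wide: (-2)p + 0(1−p) = −2p; against T: 9p + (-5)(1−p) = 14p − 5.
Setting these equal: −2p = 14p − 5 ⇒ −16p = -5 ⇒ p = 5/16, and the value is (-2)·(5/16) = -5/8.
For the receiver: with q = P(Wide), equating Center's and Right's payoffs gives −11q + 9 = 5q − 5 ⇒ q = 7/8.

-5/8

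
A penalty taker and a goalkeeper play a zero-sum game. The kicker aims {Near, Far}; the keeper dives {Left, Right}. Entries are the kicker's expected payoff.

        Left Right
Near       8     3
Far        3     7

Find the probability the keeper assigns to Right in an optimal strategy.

5/9

Row minima: Near → 3, Far → 3; maximin = 3.
Column maxima: Left → 8, Right → 7; minimax = 7.
3 ≠ 7, so there is no saddle point; optimal play is mixed.
Let the kicker play Near with probability p. Expected payoff against Left: 8p + 3(1−p) = 5p + 3; against Right: 3p + 7(1−p) = −4p + 7.
Setting these equal: 5p + 3 = −4p + 7 ⇒ 9p = 4 ⇒ p = 4/9, and the value is (5)·(4/9) + 3 = 47/9.
For the keeper: with q = P(Left), equating Near's and Far's payoffs gives 5q + 3 = −4q + 7 ⇒ q = 4/9.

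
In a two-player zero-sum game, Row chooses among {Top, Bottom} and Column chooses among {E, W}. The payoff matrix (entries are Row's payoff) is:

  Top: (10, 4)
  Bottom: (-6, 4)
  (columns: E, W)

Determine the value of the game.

4

Row minima: Top → 4, Bottom → -6; maximin = 4.
Column maxima: E → 10, W → 4; minimax = 4.
Since maximin = minimax = 4, there is a saddle point and the value is 4.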